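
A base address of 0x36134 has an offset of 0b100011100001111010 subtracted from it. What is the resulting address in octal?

0x36134 = 0o660464 in octal.
0b100011100001111010 = 0o434172 in octal.
Subtract column by column in base 8:
  4-2 → 2
  6-7 → 7 (borrow)
  4-1-1 → 2
  0-4 → 4 (borrow)
  6-3-1 → 2
  6-4 → 2

0o224272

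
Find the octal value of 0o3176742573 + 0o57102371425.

0o62301334220

Add column by column in base 8, right to left:
  3+5 = 0 carry 1
  7+2+1 = 2 carry 1
  5+4+1 = 2 carry 1
  2+1+1 = 4
  4+7 = 3 carry 1
  7+3+1 = 3 carry 1
  6+2+1 = 1 carry 1
  7+0+1 = 0 carry 1
  1+1+1 = 3
  3+7 = 2 carry 1
  0+5+1 = 6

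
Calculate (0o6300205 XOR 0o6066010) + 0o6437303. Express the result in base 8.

First 0o6300205 XOR 0o6066010 = 0o0366215.
Add column by column in base 8, right to left:
  5+3 = 0 carry 1
  1+0+1 = 2
  2+3 = 5
  6+7 = 5 carry 1
  6+3+1 = 2 carry 1
  3+4+1 = 0 carry 1
  0+6+1 = 7

0o7025520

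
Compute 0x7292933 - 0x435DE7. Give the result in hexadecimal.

0x6E5CB4C

Subtract column by column in base 16:
  3-7 → C (borrow)
  3-E-1 → 4 (borrow)
  9-D-1 → B (borrow)
  2-5-1 → C (borrow)
  9-3-1 → 5
  2-4 → E (borrow)
  7-0-1 → 6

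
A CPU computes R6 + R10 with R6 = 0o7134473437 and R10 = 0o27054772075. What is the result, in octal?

Add column by column in base 8, right to left:
  7+5 = 4 carry 1
  3+7+1 = 3 carry 1
  4+0+1 = 5
  3+2 = 5
  7+7 = 6 carry 1
  4+7+1 = 4 carry 1
  4+4+1 = 1 carry 1
  3+5+1 = 1 carry 1
  1+0+1 = 2
  7+7 = 6 carry 1
  0+2+1 = 3

0o36211465534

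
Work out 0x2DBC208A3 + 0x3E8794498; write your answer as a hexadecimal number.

Add column by column in base 16, right to left:
  3+8 = B
  A+9 = 3 carry 1
  8+4+1 = D
  0+4 = 4
  2+9 = B
  C+7 = 3 carry 1
  B+8+1 = 4 carry 1
  D+E+1 = C carry 1
  2+3+1 = 6

0x6C43B4D3B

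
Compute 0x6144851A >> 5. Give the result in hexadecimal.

0x30A2428

5 bits is not a whole number of base-16 digits; in binary: 1100001010001001000010100011010 >> 5 = 11000010100010010000101000.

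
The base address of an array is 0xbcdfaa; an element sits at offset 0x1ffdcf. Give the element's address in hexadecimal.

0xdcdd79

Add column by column in base 16, right to left:
  a+f = 9 carry 1
  a+c+1 = 7 carry 1
  f+d+1 = d carry 1
  d+f+1 = d carry 1
  c+f+1 = c carry 1
  b+1+1 = d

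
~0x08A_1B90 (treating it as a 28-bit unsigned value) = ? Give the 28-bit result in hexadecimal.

0xF75E46F

Each hex digit d becomes F−d:
  0→F, 8→7, A→5, 1→E, B→4, 9→6, 0→F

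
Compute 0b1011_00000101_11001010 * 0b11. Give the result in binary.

Multiply each base-2 digit by 3, carrying:
  0×3 = 0 → write 0
  1×3 = 3 → write 1 carry 1
  0×3+1 = 1 → write 1
  1×3 = 3 → write 1 carry 1
  0×3+1 = 1 → write 1
  0×3 = 0 → write 0
  1×3 = 3 → write 1 carry 1
  1×3+1 = 4 → write 0 carry 2
  1×3+2 = 5 → write 1 carry 2
  0×3+2 = 2 → write 0 carry 1
  1×3+1 = 4 → write 0 carry 2
  0×3+2 = 2 → write 0 carry 1
  0×3+1 = 1 → write 1
  0×3 = 0 → write 0
  0×3 = 0 → write 0
  0×3 = 0 → write 0
  1×3 = 3 → write 1 carry 1
  1×3+1 = 4 → write 0 carry 2
  0×3+2 = 2 → write 0 carry 1
  1×3+1 = 4 → write 0 carry 2
  remaining carry: 10

0b1000010001000101011110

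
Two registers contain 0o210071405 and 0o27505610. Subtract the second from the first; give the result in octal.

0o160363575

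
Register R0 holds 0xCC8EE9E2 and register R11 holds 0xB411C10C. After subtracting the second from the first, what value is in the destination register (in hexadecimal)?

0x187D28D6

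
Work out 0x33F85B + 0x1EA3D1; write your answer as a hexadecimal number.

Add column by column in base 16, right to left:
  B+1 = C
  5+D = 2 carry 1
  8+3+1 = C
  F+A = 9 carry 1
  3+E+1 = 2 carry 1
  3+1+1 = 5

0x529C2C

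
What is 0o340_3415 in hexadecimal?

0xE070D

Each octal digit is 3 bits: 3=011 4=100 0=000 3=011 4=100 1=001 5=101.
Group the bits into nibbles: 1110 0000 0111 0000 1101 → E070D.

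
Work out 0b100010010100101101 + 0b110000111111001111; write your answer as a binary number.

Add column by column in base 2, right to left:
  1+1 = 0 carry 1
  0+1+1 = 0 carry 1
  1+1+1 = 1 carry 1
  1+1+1 = 1 carry 1
  0+0+1 = 1
  1+0 = 1
  0+1 = 1
  0+1 = 1
  1+1 = 0 carry 1
  0+1+1 = 0 carry 1
  1+1+1 = 1 carry 1
  0+1+1 = 0 carry 1
  0+0+1 = 1
  1+0 = 1
  0+0 = 0
  0+0 = 0
  0+1 = 1
  1+1 = 0 carry 1
  final carry 1

0b1010011010011111100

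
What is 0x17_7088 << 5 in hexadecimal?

5 bits is not a whole number of base-16 digits; in binary: 101110111000010001000 << 5 = 10111011100001000100000000.

0x2EE1100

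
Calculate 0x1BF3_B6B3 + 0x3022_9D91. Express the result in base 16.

0x4C165444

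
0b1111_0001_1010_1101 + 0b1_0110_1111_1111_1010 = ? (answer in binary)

0b100110000110100111

Add column by column in base 2, right to left:
  1+0 = 1
  0+1 = 1
  1+0 = 1
  1+1 = 0 carry 1
  0+1+1 = 0 carry 1
  1+1+1 = 1 carry 1
  0+1+1 = 0 carry 1
  1+1+1 = 1 carry 1
  1+1+1 = 1 carry 1
  0+1+1 = 0 carry 1
  0+1+1 = 0 carry 1
  0+1+1 = 0 carry 1
  1+0+1 = 0 carry 1
  1+1+1 = 1 carry 1
  1+1+1 = 1 carry 1
  1+0+1 = 0 carry 1
  0+1+1 = 0 carry 1
  final carry 1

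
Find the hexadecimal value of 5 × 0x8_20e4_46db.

Multiply each base-16 digit by 5, carrying:
  b×5 = 55 → write 7 carry 3
  d×5+3 = 68 → write 4 carry 4
  6×5+4 = 34 → write 2 carry 2
  4×5+2 = 22 → write 6 carry 1
  4×5+1 = 21 → write 5 carry 1
  e×5+1 = 71 → write 7 carry 4
  0×5+4 = 4 → write 4
  2×5 = 10 → write a
  8×5 = 40 → write 8 carry 2
  remaining carry: 2

0x28a4756247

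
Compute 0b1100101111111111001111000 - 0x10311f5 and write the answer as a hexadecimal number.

0x94ec83

0b1100101111111111001111000 = 0x197fe78 in hexadecimal.
Subtract column by column in base 16:
  8-5 → 3
  7-f → 8 (borrow)
  e-1-1 → c
  f-1 → e
  7-3 → 4
  9-0 → 9
  1-1 → 0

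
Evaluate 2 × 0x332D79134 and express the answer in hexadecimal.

Multiply each base-16 digit by 2, carrying:
  4×2 = 8 → write 8
  3×2 = 6 → write 6
  1×2 = 2 → write 2
  9×2 = 18 → write 2 carry 1
  7×2+1 = 15 → write F
  D×2 = 26 → write A carry 1
  2×2+1 = 5 → write 5
  3×2 = 6 → write 6
  3×2 = 6 → write 6

0x665AF2268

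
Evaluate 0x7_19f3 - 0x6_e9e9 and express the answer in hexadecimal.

0x300a

Subtract column by column in base 16:
  3-9 → a (borrow)
  f-e-1 → 0
  9-9 → 0
  1-e → 3 (borrow)
  7-6-1 → 0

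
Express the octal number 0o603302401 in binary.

Each octal digit is 3 bits: 6=110 0=000 3=011 3=011 0=000 2=010 4=100 0=000 1=001.

0b110000011011000010100000001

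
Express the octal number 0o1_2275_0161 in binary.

0b1010010111101000001110001

Each octal digit is 3 bits: 1=001 2=010 2=010 7=111 5=101 0=000 1=001 6=110 1=001.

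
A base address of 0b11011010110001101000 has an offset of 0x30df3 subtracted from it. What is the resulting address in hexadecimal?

0b11011010110001101000 = 0xdac68 in hexadecimal.
Subtract column by column in base 16:
  8-3 → 5
  6-f → 7 (borrow)
  c-d-1 → e (borrow)
  a-0-1 → 9
  d-3 → a

0xa9e75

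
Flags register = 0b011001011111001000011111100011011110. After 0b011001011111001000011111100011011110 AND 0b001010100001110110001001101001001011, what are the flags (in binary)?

0b001000000001000000001001100001001010

AND bit by bit (1 only where both bits are 1):
  011001011111001000011111100011011110
& 001010100001110110001001101001001011
= 001000000001000000001001100001001010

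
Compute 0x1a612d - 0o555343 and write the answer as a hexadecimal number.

0x17864a

0o555343 = 0x2dae3 in hexadecimal.
Subtract column by column in base 16:
  d-3 → a
  2-e → 4 (borrow)
  1-a-1 → 6 (borrow)
  6-d-1 → 8 (borrow)
  a-2-1 → 7
  1-0 → 1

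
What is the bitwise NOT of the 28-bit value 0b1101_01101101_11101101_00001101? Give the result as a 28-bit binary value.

Invert each bit: 1101011011011110110100001101 → 0010100100100001001011110010.

0b0010100100100001001011110010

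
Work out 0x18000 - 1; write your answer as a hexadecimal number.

The trailing 3 digits are 0, so subtracting 1 borrows through: they become F and the next digit up decrements.

0x17FFF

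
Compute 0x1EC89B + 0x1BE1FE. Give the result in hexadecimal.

Add column by column in base 16, right to left:
  B+E = 9 carry 1
  9+F+1 = 9 carry 1
  8+1+1 = A
  C+E = A carry 1
  E+B+1 = A carry 1
  1+1+1 = 3

0x3AAA99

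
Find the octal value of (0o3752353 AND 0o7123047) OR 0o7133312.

0o3752353 AND 0o7123047 = 0o3102043.
Then OR with 0o7133312.

0o7133353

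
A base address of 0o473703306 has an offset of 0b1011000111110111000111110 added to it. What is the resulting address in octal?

0o624672404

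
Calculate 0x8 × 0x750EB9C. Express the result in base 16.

0x3A875CE0

Multiply each base-16 digit by 8, carrying:
  C×8 = 96 → write 0 carry 6
  9×8+6 = 78 → write E carry 4
  B×8+4 = 92 → write C carry 5
  E×8+5 = 117 → write 5 carry 7
  0×8+7 = 7 → write 7
  5×8 = 40 → write 8 carry 2
  7×8+2 = 58 → write A carry 3
  remaining carry: 3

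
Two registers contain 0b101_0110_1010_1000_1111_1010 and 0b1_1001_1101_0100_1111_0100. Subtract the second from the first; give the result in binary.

0b1111001101010000000110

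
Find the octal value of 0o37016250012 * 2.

Multiply each base-8 digit by 2, carrying:
  2×2 = 4 → write 4
  1×2 = 2 → write 2
  0×2 = 0 → write 0
  0×2 = 0 → write 0
  5×2 = 10 → write 2 carry 1
  2×2+1 = 5 → write 5
  6×2 = 12 → write 4 carry 1
  1×2+1 = 3 → write 3
  0×2 = 0 → write 0
  7×2 = 14 → write 6 carry 1
  3×2+1 = 7 → write 7

0o76034520024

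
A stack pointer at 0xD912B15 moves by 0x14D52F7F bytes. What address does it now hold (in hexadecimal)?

0x22665A94

Add column by column in base 16, right to left:
  5+F = 4 carry 1
  1+7+1 = 9
  B+F = A carry 1
  2+2+1 = 5
  1+5 = 6
  9+D = 6 carry 1
  D+4+1 = 2 carry 1
  0+1+1 = 2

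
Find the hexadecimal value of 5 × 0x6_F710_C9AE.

0x22D353F066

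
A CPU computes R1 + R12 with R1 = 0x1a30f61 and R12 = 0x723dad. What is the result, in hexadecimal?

Add column by column in base 16, right to left:
  1+d = e
  6+a = 0 carry 1
  f+d+1 = d carry 1
  0+3+1 = 4
  3+2 = 5
  a+7 = 1 carry 1
  1+0+1 = 2

0x2154d0e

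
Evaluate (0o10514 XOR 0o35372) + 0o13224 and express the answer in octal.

First 0o10514 XOR 0o35372 = 0o25666.
Add column by column in base 8, right to left:
  6+4 = 2 carry 1
  6+2+1 = 1 carry 1
  6+2+1 = 1 carry 1
  5+3+1 = 1 carry 1
  2+1+1 = 4

0o41112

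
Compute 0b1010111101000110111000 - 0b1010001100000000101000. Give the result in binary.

0b110001000110010000

Subtract column by column in base 2:
  0-0 → 0
  0-0 → 0
  0-0 → 0
  1-1 → 0
  1-0 → 1
  1-1 → 0
  0-0 → 0
  1-0 → 1
  1-0 → 1
  0-0 → 0
  0-0 → 0
  0-0 → 0
  1-0 → 1
  0-0 → 0
  1-1 → 0
  1-1 → 0
  1-0 → 1
  1-0 → 1
  0-0 → 0
  1-1 → 0
  0-0 → 0
  1-1 → 0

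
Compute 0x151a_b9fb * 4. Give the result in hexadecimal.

0x546ae7ec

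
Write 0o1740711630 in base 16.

0xf839398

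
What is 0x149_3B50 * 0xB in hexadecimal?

Multiply each base-16 digit by 11, carrying:
  0×11 = 0 → write 0
  5×11 = 55 → write 7 carry 3
  B×11+3 = 124 → write C carry 7
  3×11+7 = 40 → write 8 carry 2
  9×11+2 = 101 → write 5 carry 6
  4×11+6 = 50 → write 2 carry 3
  1×11+3 = 14 → write E

0xE258C70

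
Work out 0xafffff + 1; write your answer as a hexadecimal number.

0xb00000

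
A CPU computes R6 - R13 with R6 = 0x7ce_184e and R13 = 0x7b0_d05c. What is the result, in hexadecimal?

0x1d47f2

Subtract column by column in base 16:
  e-c → 2
  4-5 → f (borrow)
  8-0-1 → 7
  1-d → 4 (borrow)
  e-0-1 → d
  c-b → 1
  7-7 → 0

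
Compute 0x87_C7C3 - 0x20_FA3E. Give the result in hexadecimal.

Subtract column by column in base 16:
  3-E → 5 (borrow)
  C-3-1 → 8
  7-A → D (borrow)
  C-F-1 → C (borrow)
  7-0-1 → 6
  8-2 → 6

0x66CD85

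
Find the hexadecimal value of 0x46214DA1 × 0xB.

Multiply each base-16 digit by 11, carrying:
  1×11 = 11 → write B
  A×11 = 110 → write E carry 6
  D×11+6 = 149 → write 5 carry 9
  4×11+9 = 53 → write 5 carry 3
  1×11+3 = 14 → write E
  2×11 = 22 → write 6 carry 1
  6×11+1 = 67 → write 3 carry 4
  4×11+4 = 48 → write 0 carry 3
  remaining carry: 3

0x3036E55EB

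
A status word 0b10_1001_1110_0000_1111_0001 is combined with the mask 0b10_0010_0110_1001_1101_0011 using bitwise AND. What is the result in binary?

0b1000000110000011010001

AND bit by bit (1 only where both bits are 1):
  1010011110000011110001
& 1000100110100111010011
= 1000000110000011010001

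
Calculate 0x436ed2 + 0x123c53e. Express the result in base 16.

0x1673410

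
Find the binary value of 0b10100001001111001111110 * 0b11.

0b111100011101101101111010

Multiply each base-2 digit by 3, carrying:
  0×3 = 0 → write 0
  1×3 = 3 → write 1 carry 1
  1×3+1 = 4 → write 0 carry 2
  1×3+2 = 5 → write 1 carry 2
  1×3+2 = 5 → write 1 carry 2
  1×3+2 = 5 → write 1 carry 2
  1×3+2 = 5 → write 1 carry 2
  0×3+2 = 2 → write 0 carry 1
  0×3+1 = 1 → write 1
  1×3 = 3 → write 1 carry 1
  1×3+1 = 4 → write 0 carry 2
  1×3+2 = 5 → write 1 carry 2
  1×3+2 = 5 → write 1 carry 2
  0×3+2 = 2 → write 0 carry 1
  0×3+1 = 1 → write 1
  1×3 = 3 → write 1 carry 1
  0×3+1 = 1 → write 1
  0×3 = 0 → write 0
  0×3 = 0 → write 0
  0×3 = 0 → write 0
  1×3 = 3 → write 1 carry 1
  0×3+1 = 1 → write 1
  1×3 = 3 → write 1 carry 1
  remaining carry: 1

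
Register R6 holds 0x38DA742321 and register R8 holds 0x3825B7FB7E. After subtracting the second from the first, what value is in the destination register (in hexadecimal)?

0xB4BC27A3

Subtract column by column in base 16:
  1-E → 3 (borrow)
  2-7-1 → A (borrow)
  3-B-1 → 7 (borrow)
  2-F-1 → 2 (borrow)
  4-7-1 → C (borrow)
  7-B-1 → B (borrow)
  A-5-1 → 4
  D-2 → B
  8-8 → 0
  3-3 → 0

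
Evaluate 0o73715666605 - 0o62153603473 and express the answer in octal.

0o11542063112

Subtract column by column in base 8:
  5-3 → 2
  0-7 → 1 (borrow)
  6-4-1 → 1
  6-3 → 3
  6-0 → 6
  6-6 → 0
  5-3 → 2
  1-5 → 4 (borrow)
  7-1-1 → 5
  3-2 → 1
  7-6 → 1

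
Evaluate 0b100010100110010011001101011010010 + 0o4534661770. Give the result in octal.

0o47217177312

0b100010100110010011001101011010010 = 0o42462315322 in octal.
Add column by column in base 8, right to left:
  2+0 = 2
  2+7 = 1 carry 1
  3+7+1 = 3 carry 1
  5+1+1 = 7
  1+6 = 7
  3+6 = 1 carry 1
  2+4+1 = 7
  6+3 = 1 carry 1
  4+5+1 = 2 carry 1
  2+4+1 = 7
  4+0 = 4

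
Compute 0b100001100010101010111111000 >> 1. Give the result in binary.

0b10000110001010101011111100

Right shift by 1: drop the 1 least-significant bit.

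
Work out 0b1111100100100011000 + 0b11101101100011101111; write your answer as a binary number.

Add column by column in base 2, right to left:
  0+1 = 1
  0+1 = 1
  0+1 = 1
  1+1 = 0 carry 1
  1+0+1 = 0 carry 1
  0+1+1 = 0 carry 1
  0+1+1 = 0 carry 1
  0+1+1 = 0 carry 1
  1+0+1 = 0 carry 1
  0+0+1 = 1
  0+0 = 0
  1+1 = 0 carry 1
  0+1+1 = 0 carry 1
  0+0+1 = 1
  1+1 = 0 carry 1
  1+1+1 = 1 carry 1
  1+0+1 = 0 carry 1
  1+1+1 = 1 carry 1
  1+1+1 = 1 carry 1
  0+1+1 = 0 carry 1
  final carry 1

0b101101010001000000111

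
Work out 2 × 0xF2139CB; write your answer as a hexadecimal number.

Multiply each base-16 digit by 2, carrying:
  B×2 = 22 → write 6 carry 1
  C×2+1 = 25 → write 9 carry 1
  9×2+1 = 19 → write 3 carry 1
  3×2+1 = 7 → write 7
  1×2 = 2 → write 2
  2×2 = 4 → write 4
  F×2 = 30 → write E carry 1
  remaining carry: 1

0x1E427396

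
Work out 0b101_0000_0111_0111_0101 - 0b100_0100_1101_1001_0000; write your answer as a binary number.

0b1011100111100101

Subtract column by column in base 2:
  1-0 → 1
  0-0 → 0
  1-0 → 1
  0-0 → 0
  1-1 → 0
  1-0 → 1
  1-0 → 1
  0-1 → 1 (borrow)
  1-1-1 → 1 (borrow)
  1-0-1 → 0
  1-1 → 0
  0-1 → 1 (borrow)
  0-0-1 → 1 (borrow)
  0-0-1 → 1 (borrow)
  0-1-1 → 0 (borrow)
  0-0-1 → 1 (borrow)
  1-0-1 → 0
  0-0 → 0
  1-1 → 0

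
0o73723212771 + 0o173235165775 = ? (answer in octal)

0o267160400766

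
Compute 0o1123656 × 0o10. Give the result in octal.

0o11236560

Multiply each base-8 digit by 8, carrying:
  6×8 = 48 → write 0 carry 6
  5×8+6 = 46 → write 6 carry 5
  6×8+5 = 53 → write 5 carry 6
  3×8+6 = 30 → write 6 carry 3
  2×8+3 = 19 → write 3 carry 2
  1×8+2 = 10 → write 2 carry 1
  1×8+1 = 9 → write 1 carry 1
  remaining carry: 1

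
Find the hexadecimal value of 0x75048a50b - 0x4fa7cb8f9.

Subtract column by column in base 16:
  b-9 → 2
  0-f → 1 (borrow)
  5-8-1 → c (borrow)
  a-b-1 → e (borrow)
  8-c-1 → b (borrow)
  4-7-1 → c (borrow)
  0-a-1 → 5 (borrow)
  5-f-1 → 5 (borrow)
  7-4-1 → 2

0x255cbec12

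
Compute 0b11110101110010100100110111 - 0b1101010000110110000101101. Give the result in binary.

0b10001011101011110100001010

Subtract column by column in base 2:
  1-1 → 0
  1-0 → 1
  1-1 → 0
  0-1 → 1 (borrow)
  1-0-1 → 0
  1-1 → 0
  0-0 → 0
  0-0 → 0
  1-0 → 1
  0-0 → 0
  0-1 → 1 (borrow)
  1-1-1 → 1 (borrow)
  0-0-1 → 1 (borrow)
  1-1-1 → 1 (borrow)
  0-1-1 → 0 (borrow)
  0-0-1 → 1 (borrow)
  1-0-1 → 0
  1-0 → 1
  1-0 → 1
  0-1 → 1 (borrow)
  1-0-1 → 0
  0-1 → 1 (borrow)
  1-0-1 → 0
  1-1 → 0
  1-1 → 0
  1-0 → 1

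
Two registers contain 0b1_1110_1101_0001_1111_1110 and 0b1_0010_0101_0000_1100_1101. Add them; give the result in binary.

Add column by column in base 2, right to left:
  0+1 = 1
  1+0 = 1
  1+1 = 0 carry 1
  1+1+1 = 1 carry 1
  1+0+1 = 0 carry 1
  1+0+1 = 0 carry 1
  1+1+1 = 1 carry 1
  1+1+1 = 1 carry 1
  1+0+1 = 0 carry 1
  0+0+1 = 1
  0+0 = 0
  0+0 = 0
  1+1 = 0 carry 1
  0+0+1 = 1
  1+1 = 0 carry 1
  1+0+1 = 0 carry 1
  0+0+1 = 1
  1+1 = 0 carry 1
  1+0+1 = 0 carry 1
  1+0+1 = 0 carry 1
  1+1+1 = 1 carry 1
  final carry 1

0b1100010010001011001011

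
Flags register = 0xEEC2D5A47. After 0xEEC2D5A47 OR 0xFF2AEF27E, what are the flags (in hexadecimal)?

0xFFEAFFA7F

OR each hex digit independently (no carries):
  E|F=F, E|F=F, C|2=E, 2|A=A, D|E=F, 5|F=F, A|2=A, 4|7=7, 7|E=F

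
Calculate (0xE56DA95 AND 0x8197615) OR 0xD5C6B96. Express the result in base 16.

0xE56DA95 AND 0x8197615 = 0x8105215.
Then OR with 0xD5C6B96.

0xD5C7B97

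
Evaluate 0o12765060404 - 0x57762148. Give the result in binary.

0b10111100011111110111100

0o12765060404 = 0b1010111110101000110000100000100 in binary.
0x57762148 = 0b1010111011101100010000101001000 in binary.
Subtract column by column in base 2:
  0-0 → 0
  0-0 → 0
  1-0 → 1
  0-1 → 1 (borrow)
  0-0-1 → 1 (borrow)
  0-0-1 → 1 (borrow)
  0-1-1 → 0 (borrow)
  0-0-1 → 1 (borrow)
  1-1-1 → 1 (borrow)
  0-0-1 → 1 (borrow)
  0-0-1 → 1 (borrow)
  0-0-1 → 1 (borrow)
  0-0-1 → 1 (borrow)
  1-1-1 → 1 (borrow)
  1-0-1 → 0
  0-0 → 0
  0-0 → 0
  0-1 → 1 (borrow)
  1-1-1 → 1 (borrow)
  0-0-1 → 1 (borrow)
  1-1-1 → 1 (borrow)
  0-1-1 → 0 (borrow)
  1-1-1 → 1 (borrow)
  1-0-1 → 0
  1-1 → 0
  1-1 → 0
  1-1 → 0
  0-0 → 0
  1-1 → 0
  0-0 → 0
  1-1 → 0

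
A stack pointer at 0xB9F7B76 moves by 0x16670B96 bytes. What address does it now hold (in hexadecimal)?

0x2206870C

Add column by column in base 16, right to left:
  6+6 = C
  7+9 = 0 carry 1
  B+B+1 = 7 carry 1
  7+0+1 = 8
  F+7 = 6 carry 1
  9+6+1 = 0 carry 1
  B+6+1 = 2 carry 1
  0+1+1 = 2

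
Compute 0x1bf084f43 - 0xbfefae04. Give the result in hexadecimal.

Subtract column by column in base 16:
  3-4 → f (borrow)
  4-0-1 → 3
  f-e → 1
  4-a → a (borrow)
  8-f-1 → 8 (borrow)
  0-e-1 → 1 (borrow)
  f-f-1 → f (borrow)
  b-b-1 → f (borrow)
  1-0-1 → 0

0xff18a13f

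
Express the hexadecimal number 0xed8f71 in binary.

Expand each hex digit to 4 bits: e=1110 d=1101 8=1000 f=1111 7=0111 1=0001.

0b111011011000111101110001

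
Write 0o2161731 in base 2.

Each octal digit is 3 bits: 2=010 1=001 6=110 1=001 7=111 3=011 1=001.

0b10001110001111011001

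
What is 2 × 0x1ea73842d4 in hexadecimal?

Multiply each base-16 digit by 2, carrying:
  4×2 = 8 → write 8
  d×2 = 26 → write a carry 1
  2×2+1 = 5 → write 5
  4×2 = 8 → write 8
  8×2 = 16 → write 0 carry 1
  3×2+1 = 7 → write 7
  7×2 = 14 → write e
  a×2 = 20 → write 4 carry 1
  e×2+1 = 29 → write d carry 1
  1×2+1 = 3 → write 3

0x3d4e7085a8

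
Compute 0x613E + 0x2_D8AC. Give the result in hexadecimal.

0x339EA

Add column by column in base 16, right to left:
  E+C = A carry 1
  3+A+1 = E
  1+8 = 9
  6+D = 3 carry 1
  0+2+1 = 3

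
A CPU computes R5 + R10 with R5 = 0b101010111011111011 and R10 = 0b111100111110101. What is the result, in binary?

Add column by column in base 2, right to left:
  1+1 = 0 carry 1
  1+0+1 = 0 carry 1
  0+1+1 = 0 carry 1
  1+0+1 = 0 carry 1
  1+1+1 = 1 carry 1
  1+1+1 = 1 carry 1
  1+1+1 = 1 carry 1
  1+1+1 = 1 carry 1
  0+1+1 = 0 carry 1
  1+0+1 = 0 carry 1
  1+0+1 = 0 carry 1
  1+1+1 = 1 carry 1
  0+1+1 = 0 carry 1
  1+1+1 = 1 carry 1
  0+1+1 = 0 carry 1
  1+0+1 = 0 carry 1
  0+0+1 = 1
  1+0 = 1

0b110010100011110000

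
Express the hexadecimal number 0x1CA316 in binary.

0b111001010001100010110

Expand each hex digit to 4 bits: 1=0001 C=1100 A=1010 3=0011 1=0001 6=0110.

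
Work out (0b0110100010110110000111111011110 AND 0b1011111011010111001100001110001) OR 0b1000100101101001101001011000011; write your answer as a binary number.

0b1010100111111111101101011010011

0b0110100010110110000111111011110 AND 0b1011111011010111001100001110001 = 0b0010100010010110000100001010000.
Then OR with 0b1000100101101001101001011000011.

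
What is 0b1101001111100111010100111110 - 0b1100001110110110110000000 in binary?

Subtract column by column in base 2:
  0-0 → 0
  1-0 → 1
  1-0 → 1
  1-0 → 1
  1-0 → 1
  1-0 → 1
  0-0 → 0
  0-1 → 1 (borrow)
  1-1-1 → 1 (borrow)
  0-0-1 → 1 (borrow)
  1-1-1 → 1 (borrow)
  0-1-1 → 0 (borrow)
  1-0-1 → 0
  1-1 → 0
  1-1 → 0
  0-0 → 0
  0-1 → 1 (borrow)
  1-1-1 → 1 (borrow)
  1-1-1 → 1 (borrow)
  1-0-1 → 0
  1-0 → 1
  1-0 → 1
  0-0 → 0
  0-1 → 1 (borrow)
  1-1-1 → 1 (borrow)
  0-0-1 → 1 (borrow)
  1-0-1 → 0
  1-0 → 1

0b1011101101110000011110111110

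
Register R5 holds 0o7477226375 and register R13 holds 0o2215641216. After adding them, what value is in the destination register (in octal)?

0o11715067613

Add column by column in base 8, right to left:
  5+6 = 3 carry 1
  7+1+1 = 1 carry 1
  3+2+1 = 6
  6+1 = 7
  2+4 = 6
  2+6 = 0 carry 1
  7+5+1 = 5 carry 1
  7+1+1 = 1 carry 1
  4+2+1 = 7
  7+2 = 1 carry 1
  final carry 1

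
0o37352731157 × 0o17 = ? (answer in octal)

Multiply each base-8 digit by 15, carrying:
  7×15 = 105 → write 1 carry 13
  5×15+13 = 88 → write 0 carry 11
  1×15+11 = 26 → write 2 carry 3
  1×15+3 = 18 → write 2 carry 2
  3×15+2 = 47 → write 7 carry 5
  7×15+5 = 110 → write 6 carry 13
  2×15+13 = 43 → write 3 carry 5
  5×15+5 = 80 → write 0 carry 10
  3×15+10 = 55 → write 7 carry 6
  7×15+6 = 111 → write 7 carry 13
  3×15+13 = 58 → write 2 carry 7
  remaining carry: 7

0o727703672201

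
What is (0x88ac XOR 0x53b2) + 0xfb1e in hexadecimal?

First 0x88ac XOR 0x53b2 = 0xdb1e.
Add column by column in base 16, right to left:
  e+e = c carry 1
  1+1+1 = 3
  b+b = 6 carry 1
  d+f+1 = d carry 1
  final carry 1

0x1d63c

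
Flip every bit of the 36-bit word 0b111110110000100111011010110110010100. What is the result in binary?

0b000001001111011000100101001001101011

Invert each bit: 111110110000100111011010110110010100 → 000001001111011000100101001001101011.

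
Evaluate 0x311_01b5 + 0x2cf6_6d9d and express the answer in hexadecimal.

Add column by column in base 16, right to left:
  5+d = 2 carry 1
  b+9+1 = 5 carry 1
  1+d+1 = f
  0+6 = 6
  1+6 = 7
  1+f = 0 carry 1
  3+c+1 = 0 carry 1
  0+2+1 = 3

0x30076f52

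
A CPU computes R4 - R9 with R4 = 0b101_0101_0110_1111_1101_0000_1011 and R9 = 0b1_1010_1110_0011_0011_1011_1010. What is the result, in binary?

0b11101010001100100101010001

Subtract column by column in base 2:
  1-0 → 1
  1-1 → 0
  0-0 → 0
  1-1 → 0
  0-1 → 1 (borrow)
  0-1-1 → 0 (borrow)
  0-0-1 → 1 (borrow)
  0-1-1 → 0 (borrow)
  1-1-1 → 1 (borrow)
  0-1-1 → 0 (borrow)
  1-0-1 → 0
  1-0 → 1
  1-1 → 0
  1-1 → 0
  1-0 → 1
  1-0 → 1
  0-0 → 0
  1-1 → 0
  1-1 → 0
  0-1 → 1 (borrow)
  1-0-1 → 0
  0-1 → 1 (borrow)
  1-0-1 → 0
  0-1 → 1 (borrow)
  1-1-1 → 1 (borrow)
  0-0-1 → 1 (borrow)
  1-0-1 → 0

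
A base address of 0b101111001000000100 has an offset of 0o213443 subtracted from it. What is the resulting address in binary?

0o213443 = 0b10001011100100011 in binary.
Subtract column by column in base 2:
  0-1 → 1 (borrow)
  0-1-1 → 0 (borrow)
  1-0-1 → 0
  0-0 → 0
  0-0 → 0
  0-1 → 1 (borrow)
  0-0-1 → 1 (borrow)
  0-0-1 → 1 (borrow)
  0-1-1 → 0 (borrow)
  1-1-1 → 1 (borrow)
  0-1-1 → 0 (borrow)
  0-0-1 → 1 (borrow)
  1-1-1 → 1 (borrow)
  1-0-1 → 0
  1-0 → 1
  1-0 → 1
  0-1 → 1 (borrow)
  1-0-1 → 0

0b11101101011100001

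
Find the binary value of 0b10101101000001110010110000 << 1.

Left shift by 1: append 1 zero bit.

0b101011010000011100101100000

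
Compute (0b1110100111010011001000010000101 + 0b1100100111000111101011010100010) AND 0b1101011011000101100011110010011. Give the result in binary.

Add column by column in base 2, right to left:
  1+0 = 1
  0+1 = 1
  1+0 = 1
  0+0 = 0
  0+0 = 0
  0+1 = 1
  0+0 = 0
  1+1 = 0 carry 1
  0+0+1 = 1
  0+1 = 1
  0+1 = 1
  0+0 = 0
  1+1 = 0 carry 1
  0+0+1 = 1
  0+1 = 1
  1+1 = 0 carry 1
  1+1+1 = 1 carry 1
  0+1+1 = 0 carry 1
  0+0+1 = 1
  1+0 = 1
  0+0 = 0
  1+1 = 0 carry 1
  1+1+1 = 1 carry 1
  1+1+1 = 1 carry 1
  0+0+1 = 1
  0+0 = 0
  1+1 = 0 carry 1
  0+0+1 = 1
  1+0 = 1
  1+1 = 0 carry 1
  1+1+1 = 1 carry 1
  final carry 1
Sum = 0b11011001110011010110011100100111; now AND with 0b1101011011000101100011110010011:
  11011001110011010110011100100111
& 01101011011000101100011110010011
= 01001001010000000100011100000011

0b1001001010000000100011100000011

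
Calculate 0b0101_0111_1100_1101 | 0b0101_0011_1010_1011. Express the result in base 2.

0b0101011111101111

OR bit by bit (1 where either bit is 1):
  0101011111001101
| 0101001110101011
= 0101011111101111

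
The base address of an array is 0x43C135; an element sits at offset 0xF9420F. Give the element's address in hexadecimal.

Add column by column in base 16, right to left:
  5+F = 4 carry 1
  3+0+1 = 4
  1+2 = 3
  C+4 = 0 carry 1
  3+9+1 = D
  4+F = 3 carry 1
  final carry 1

0x13D0344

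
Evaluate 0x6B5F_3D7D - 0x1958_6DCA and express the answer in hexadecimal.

0x5206CFB3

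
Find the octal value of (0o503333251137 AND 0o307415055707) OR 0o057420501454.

0o157431551557

0o503333251137 AND 0o307415055707 = 0o103011051107.
Then OR with 0o057420501454.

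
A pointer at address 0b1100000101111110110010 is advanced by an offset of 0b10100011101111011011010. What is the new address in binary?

0b100000100011111010001100

Add column by column in base 2, right to left:
  0+0 = 0
  1+1 = 0 carry 1
  0+0+1 = 1
  0+1 = 1
  1+1 = 0 carry 1
  1+0+1 = 0 carry 1
  0+1+1 = 0 carry 1
  1+1+1 = 1 carry 1
  1+0+1 = 0 carry 1
  1+1+1 = 1 carry 1
  1+1+1 = 1 carry 1
  1+1+1 = 1 carry 1
  1+1+1 = 1 carry 1
  0+0+1 = 1
  1+1 = 0 carry 1
  0+1+1 = 0 carry 1
  0+1+1 = 0 carry 1
  0+0+1 = 1
  0+0 = 0
  0+0 = 0
  1+1 = 0 carry 1
  1+0+1 = 0 carry 1
  0+1+1 = 0 carry 1
  final carry 1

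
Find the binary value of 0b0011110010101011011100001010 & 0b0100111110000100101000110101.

0b0000110010000000001000000000

AND bit by bit (1 only where both bits are 1):
  0011110010101011011100001010
& 0100111110000100101000110101
= 0000110010000000001000000000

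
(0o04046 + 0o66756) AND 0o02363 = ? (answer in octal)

0o2020

Add column by column in base 8, right to left:
  6+6 = 4 carry 1
  4+5+1 = 2 carry 1
  0+7+1 = 0 carry 1
  4+6+1 = 3 carry 1
  0+6+1 = 7
Sum = 0o73024; now AND with 0o02363:
  7&0=0, 3&2=2, 0&3=0, 2&6=2, 4&3=0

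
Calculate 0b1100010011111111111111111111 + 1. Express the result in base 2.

0b1100010100000000000000000000

The trailing 20 digits are 1 (max in base 2), so adding 1 cascades: they roll to 0 and the next digit up increments.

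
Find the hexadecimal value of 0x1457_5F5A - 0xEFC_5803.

Subtract column by column in base 16:
  A-3 → 7
  5-0 → 5
  F-8 → 7
  5-5 → 0
  7-C → B (borrow)
  5-F-1 → 5 (borrow)
  4-E-1 → 5 (borrow)
  1-0-1 → 0

0x55B0757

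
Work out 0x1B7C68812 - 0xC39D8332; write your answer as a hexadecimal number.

0xF42904E0

Subtract column by column in base 16:
  2-2 → 0
  1-3 → E (borrow)
  8-3-1 → 4
  8-8 → 0
  6-D → 9 (borrow)
  C-9-1 → 2
  7-3 → 4
  B-C → F (borrow)
  1-0-1 → 0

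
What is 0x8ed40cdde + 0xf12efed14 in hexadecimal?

0x180030baf2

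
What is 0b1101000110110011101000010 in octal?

0o150663502

Group the bits in threes: 001 101 000 110 110 011 101 000 010 → 150663502.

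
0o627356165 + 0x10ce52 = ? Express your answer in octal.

0x10ce52 = 0o4147122 in octal.
Add column by column in base 8, right to left:
  5+2 = 7
  6+2 = 0 carry 1
  1+1+1 = 3
  6+7 = 5 carry 1
  5+4+1 = 2 carry 1
  3+1+1 = 5
  7+4 = 3 carry 1
  2+0+1 = 3
  6+0 = 6

0o633525307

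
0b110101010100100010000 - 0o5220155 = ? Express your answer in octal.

0b110101010100100010000 = 0o6524420 in octal.
Subtract column by column in base 8:
  0-5 → 3 (borrow)
  2-5-1 → 4 (borrow)
  4-1-1 → 2
  4-0 → 4
  2-2 → 0
  5-2 → 3
  6-5 → 1

0o1304243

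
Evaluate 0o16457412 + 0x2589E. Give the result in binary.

0b1111001011011110101000

0o16457412 = 0b1110100101111100001010 in binary.
0x2589E = 0b100101100010011110 in binary.
Add column by column in base 2, right to left:
  0+0 = 0
  1+1 = 0 carry 1
  0+1+1 = 0 carry 1
  1+1+1 = 1 carry 1
  0+1+1 = 0 carry 1
  0+0+1 = 1
  0+0 = 0
  0+1 = 1
  1+0 = 1
  1+0 = 1
  1+0 = 1
  1+1 = 0 carry 1
  1+1+1 = 1 carry 1
  0+0+1 = 1
  1+1 = 0 carry 1
  0+0+1 = 1
  0+0 = 0
  1+1 = 0 carry 1
  0+0+1 = 1
  1+0 = 1
  1+0 = 1
  1+0 = 1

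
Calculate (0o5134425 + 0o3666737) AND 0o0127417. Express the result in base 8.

0o23004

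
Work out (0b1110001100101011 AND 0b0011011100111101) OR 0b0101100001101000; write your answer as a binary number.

0b111101101101001

0b1110001100101011 AND 0b0011011100111101 = 0b0010001100101001.
Then OR with 0b0101100001101000.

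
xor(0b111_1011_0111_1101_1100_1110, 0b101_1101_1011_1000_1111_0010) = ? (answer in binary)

XOR bit by bit (1 where the bits differ):
  11110110111110111001110
^ 10111011011100011110010
= 01001101100010100111100

0b01001101100010100111100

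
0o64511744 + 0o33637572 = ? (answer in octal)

Add column by column in base 8, right to left:
  4+2 = 6
  4+7 = 3 carry 1
  7+5+1 = 5 carry 1
  1+7+1 = 1 carry 1
  1+3+1 = 5
  5+6 = 3 carry 1
  4+3+1 = 0 carry 1
  6+3+1 = 2 carry 1
  final carry 1

0o120351536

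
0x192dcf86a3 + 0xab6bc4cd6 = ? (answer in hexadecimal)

Add column by column in base 16, right to left:
  3+6 = 9
  a+d = 7 carry 1
  6+c+1 = 3 carry 1
  8+4+1 = d
  f+c = b carry 1
  c+b+1 = 8 carry 1
  d+6+1 = 4 carry 1
  2+b+1 = e
  9+a = 3 carry 1
  1+0+1 = 2

0x23e48bd379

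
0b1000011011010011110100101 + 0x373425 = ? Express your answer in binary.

0x373425 = 0b1101110011010000100101 in binary.
Add column by column in base 2, right to left:
  1+1 = 0 carry 1
  0+0+1 = 1
  1+1 = 0 carry 1
  0+0+1 = 1
  0+0 = 0
  1+1 = 0 carry 1
  0+0+1 = 1
  1+0 = 1
  1+0 = 1
  1+0 = 1
  1+1 = 0 carry 1
  0+0+1 = 1
  0+1 = 1
  1+1 = 0 carry 1
  0+0+1 = 1
  1+0 = 1
  1+1 = 0 carry 1
  0+1+1 = 0 carry 1
  1+1+1 = 1 carry 1
  1+0+1 = 0 carry 1
  0+1+1 = 0 carry 1
  0+1+1 = 0 carry 1
  0+0+1 = 1
  0+0 = 0
  1+0 = 1

0b1010001001101101111001010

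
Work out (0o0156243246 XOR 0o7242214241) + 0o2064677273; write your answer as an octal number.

First 0o0156243246 XOR 0o7242214241 = 0o7314057007.
Add column by column in base 8, right to left:
  7+3 = 2 carry 1
  0+7+1 = 0 carry 1
  0+2+1 = 3
  7+7 = 6 carry 1
  5+7+1 = 5 carry 1
  0+6+1 = 7
  4+4 = 0 carry 1
  1+6+1 = 0 carry 1
  3+0+1 = 4
  7+2 = 1 carry 1
  final carry 1

0o11400756302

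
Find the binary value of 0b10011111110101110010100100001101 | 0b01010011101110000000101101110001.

OR bit by bit (1 where either bit is 1):
  10011111110101110010100100001101
| 01010011101110000000101101110001
= 11011111111111110010101101111101

0b11011111111111110010101101111101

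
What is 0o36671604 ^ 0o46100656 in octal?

0o70771052

XOR each oct digit independently (no carries):
  3^4=7, 6^6=0, 6^1=7, 7^0=7, 1^0=1, 6^6=0, 0^5=5, 4^6=2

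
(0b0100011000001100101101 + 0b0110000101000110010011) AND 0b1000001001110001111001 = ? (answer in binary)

0b1000001001010001000000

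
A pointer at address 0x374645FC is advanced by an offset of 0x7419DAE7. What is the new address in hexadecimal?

Add column by column in base 16, right to left:
  C+7 = 3 carry 1
  F+E+1 = E carry 1
  5+A+1 = 0 carry 1
  4+D+1 = 2 carry 1
  6+9+1 = 0 carry 1
  4+1+1 = 6
  7+4 = B
  3+7 = A

0xAB6020E3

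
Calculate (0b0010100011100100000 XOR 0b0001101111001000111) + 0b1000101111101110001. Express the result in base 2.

First 0b0010100011100100000 XOR 0b0001101111001000111 = 0b0011001100101100111.
Add column by column in base 2, right to left:
  1+1 = 0 carry 1
  1+0+1 = 0 carry 1
  1+0+1 = 0 carry 1
  0+0+1 = 1
  0+1 = 1
  1+1 = 0 carry 1
  1+1+1 = 1 carry 1
  0+0+1 = 1
  1+1 = 0 carry 1
  0+1+1 = 0 carry 1
  0+1+1 = 0 carry 1
  1+1+1 = 1 carry 1
  1+1+1 = 1 carry 1
  0+0+1 = 1
  0+1 = 1
  1+0 = 1
  1+0 = 1
  0+0 = 0
  0+1 = 1

0b1011111100011011000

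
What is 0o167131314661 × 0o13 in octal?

0o2436727315233

Multiply each base-8 digit by 11, carrying:
  1×11 = 11 → write 3 carry 1
  6×11+1 = 67 → write 3 carry 8
  6×11+8 = 74 → write 2 carry 9
  4×11+9 = 53 → write 5 carry 6
  1×11+6 = 17 → write 1 carry 2
  3×11+2 = 35 → write 3 carry 4
  1×11+4 = 15 → write 7 carry 1
  3×11+1 = 34 → write 2 carry 4
  1×11+4 = 15 → write 7 carry 1
  7×11+1 = 78 → write 6 carry 9
  6×11+9 = 75 → write 3 carry 9
  1×11+9 = 20 → write 4 carry 2
  remaining carry: 2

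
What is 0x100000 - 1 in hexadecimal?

0xFFFFF

The trailing 5 digits are 0, so subtracting 1 borrows through: they become F and the next digit up decrements.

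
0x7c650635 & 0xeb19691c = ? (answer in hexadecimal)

0x68010014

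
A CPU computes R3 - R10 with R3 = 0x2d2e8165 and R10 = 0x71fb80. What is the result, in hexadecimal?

0x2cbc85e5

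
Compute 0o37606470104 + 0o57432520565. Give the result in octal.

0o117241210671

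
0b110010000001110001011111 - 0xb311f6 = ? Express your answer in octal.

0o5205151

0b110010000001110001011111 = 0o62016137 in octal.
0xb311f6 = 0o54610766 in octal.
Subtract column by column in base 8:
  7-6 → 1
  3-6 → 5 (borrow)
  1-7-1 → 1 (borrow)
  6-0-1 → 5
  1-1 → 0
  0-6 → 2 (borrow)
  2-4-1 → 5 (borrow)
  6-5-1 → 0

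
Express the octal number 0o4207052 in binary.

0b100010000111000101010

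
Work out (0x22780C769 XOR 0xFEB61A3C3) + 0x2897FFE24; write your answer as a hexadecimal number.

0x10566162CE

First 0x22780C769 XOR 0xFEB61A3C3 = 0xDCCE164AA.
Add column by column in base 16, right to left:
  A+4 = E
  A+2 = C
  4+E = 2 carry 1
  6+F+1 = 6 carry 1
  1+F+1 = 1 carry 1
  E+7+1 = 6 carry 1
  C+9+1 = 6 carry 1
  C+8+1 = 5 carry 1
  D+2+1 = 0 carry 1
  final carry 1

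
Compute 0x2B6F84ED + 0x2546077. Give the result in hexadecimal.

Add column by column in base 16, right to left:
  D+7 = 4 carry 1
  E+7+1 = 6 carry 1
  4+0+1 = 5
  8+6 = E
  F+4 = 3 carry 1
  6+5+1 = C
  B+2 = D
  2+0 = 2

0x2DC3E564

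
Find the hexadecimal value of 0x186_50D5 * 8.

0xC3286A8

Multiply each base-16 digit by 8, carrying:
  5×8 = 40 → write 8 carry 2
  D×8+2 = 106 → write A carry 6
  0×8+6 = 6 → write 6
  5×8 = 40 → write 8 carry 2
  6×8+2 = 50 → write 2 carry 3
  8×8+3 = 67 → write 3 carry 4
  1×8+4 = 12 → write C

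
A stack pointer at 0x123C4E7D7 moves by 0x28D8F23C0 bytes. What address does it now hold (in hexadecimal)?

Add column by column in base 16, right to left:
  7+0 = 7
  D+C = 9 carry 1
  7+3+1 = B
  E+2 = 0 carry 1
  4+F+1 = 4 carry 1
  C+8+1 = 5 carry 1
  3+D+1 = 1 carry 1
  2+8+1 = B
  1+2 = 3

0x3B1540B97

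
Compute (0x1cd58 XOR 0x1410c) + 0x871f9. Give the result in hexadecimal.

0x8fe4d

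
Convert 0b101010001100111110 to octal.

Group the bits in threes: 101 010 001 100 111 110 → 521476.

0o521476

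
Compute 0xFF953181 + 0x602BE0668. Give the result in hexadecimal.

0x7025337E9

Add column by column in base 16, right to left:
  1+8 = 9
  8+6 = E
  1+6 = 7
  3+0 = 3
  5+E = 3 carry 1
  9+B+1 = 5 carry 1
  F+2+1 = 2 carry 1
  F+0+1 = 0 carry 1
  0+6+1 = 7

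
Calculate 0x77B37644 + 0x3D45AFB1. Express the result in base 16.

Add column by column in base 16, right to left:
  4+1 = 5
  4+B = F
  6+F = 5 carry 1
  7+A+1 = 2 carry 1
  3+5+1 = 9
  B+4 = F
  7+D = 4 carry 1
  7+3+1 = B

0xB4F925F5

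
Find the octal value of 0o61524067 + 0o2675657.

0o64421746

Add column by column in base 8, right to left:
  7+7 = 6 carry 1
  6+5+1 = 4 carry 1
  0+6+1 = 7
  4+5 = 1 carry 1
  2+7+1 = 2 carry 1
  5+6+1 = 4 carry 1
  1+2+1 = 4
  6+0 = 6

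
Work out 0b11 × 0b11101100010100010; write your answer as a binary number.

Multiply each base-2 digit by 3, carrying:
  0×3 = 0 → write 0
  1×3 = 3 → write 1 carry 1
  0×3+1 = 1 → write 1
  0×3 = 0 → write 0
  0×3 = 0 → write 0
  1×3 = 3 → write 1 carry 1
  0×3+1 = 1 → write 1
  1×3 = 3 → write 1 carry 1
  0×3+1 = 1 → write 1
  0×3 = 0 → write 0
  0×3 = 0 → write 0
  1×3 = 3 → write 1 carry 1
  1×3+1 = 4 → write 0 carry 2
  0×3+2 = 2 → write 0 carry 1
  1×3+1 = 4 → write 0 carry 2
  1×3+2 = 5 → write 1 carry 2
  1×3+2 = 5 → write 1 carry 2
  remaining carry: 10

0b1011000100111100110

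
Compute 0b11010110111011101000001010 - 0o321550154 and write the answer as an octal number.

0b11010110111011101000001010 = 0o326735012 in octal.
Subtract column by column in base 8:
  2-4 → 6 (borrow)
  1-5-1 → 3 (borrow)
  0-1-1 → 6 (borrow)
  5-0-1 → 4
  3-5 → 6 (borrow)
  7-5-1 → 1
  6-1 → 5
  2-2 → 0
  3-3 → 0

0o5164636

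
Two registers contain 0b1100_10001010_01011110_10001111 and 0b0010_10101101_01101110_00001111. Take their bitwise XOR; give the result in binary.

0b1110001001110011000010000000

XOR bit by bit (1 where the bits differ):
  1100100010100101111010001111
^ 0010101011010110111000001111
= 1110001001110011000010000000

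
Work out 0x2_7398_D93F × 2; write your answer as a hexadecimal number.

Multiply each base-16 digit by 2, carrying:
  F×2 = 30 → write E carry 1
  3×2+1 = 7 → write 7
  9×2 = 18 → write 2 carry 1
  D×2+1 = 27 → write B carry 1
  8×2+1 = 17 → write 1 carry 1
  9×2+1 = 19 → write 3 carry 1
  3×2+1 = 7 → write 7
  7×2 = 14 → write E
  2×2 = 4 → write 4

0x4E731B27E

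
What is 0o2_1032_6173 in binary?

0b10001000011010110001111011

Each octal digit is 3 bits: 2=010 1=001 0=000 3=011 2=010 6=110 1=001 7=111 3=011.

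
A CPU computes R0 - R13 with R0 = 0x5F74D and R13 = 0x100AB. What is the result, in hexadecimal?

0x4F6A2

Subtract column by column in base 16:
  D-B → 2
  4-A → A (borrow)
  7-0-1 → 6
  F-0 → F
  5-1 → 4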